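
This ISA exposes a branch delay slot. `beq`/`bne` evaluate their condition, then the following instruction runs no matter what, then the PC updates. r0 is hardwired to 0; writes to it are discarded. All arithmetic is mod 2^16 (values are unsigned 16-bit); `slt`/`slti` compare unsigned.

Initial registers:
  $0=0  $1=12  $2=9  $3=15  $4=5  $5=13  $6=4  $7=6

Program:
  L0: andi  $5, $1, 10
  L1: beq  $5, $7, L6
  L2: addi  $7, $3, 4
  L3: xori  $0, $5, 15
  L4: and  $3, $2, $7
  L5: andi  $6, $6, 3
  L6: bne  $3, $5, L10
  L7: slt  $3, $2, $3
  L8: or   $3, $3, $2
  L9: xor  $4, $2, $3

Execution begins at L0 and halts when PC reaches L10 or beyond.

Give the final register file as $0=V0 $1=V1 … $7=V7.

PC=0  andi  $5, $1, 10       | $0=0 $1=12 $2=9 $3=15 $4=5 $5=8 $6=4 $7=6
PC=1  beq  $5, $7, L6        | $0=0 $1=12 $2=9 $3=15 $4=5 $5=8 $6=4 $7=6  [not taken]
PC=2  addi  $7, $3, 4        | $0=0 $1=12 $2=9 $3=15 $4=5 $5=8 $6=4 $7=19
PC=3  xori  $0, $5, 15       | $0=0 $1=12 $2=9 $3=15 $4=5 $5=8 $6=4 $7=19
PC=4  and  $3, $2, $7        | $0=0 $1=12 $2=9 $3=1 $4=5 $5=8 $6=4 $7=19
PC=5  andi  $6, $6, 3        | $0=0 $1=12 $2=9 $3=1 $4=5 $5=8 $6=0 $7=19
PC=6  bne  $3, $5, L10       | $0=0 $1=12 $2=9 $3=1 $4=5 $5=8 $6=0 $7=19  [TAKEN]
PC=7  slt  $3, $2, $3        | $0=0 $1=12 $2=9 $3=0 $4=5 $5=8 $6=0 $7=19

$0=0 $1=12 $2=9 $3=0 $4=5 $5=8 $6=0 $7=19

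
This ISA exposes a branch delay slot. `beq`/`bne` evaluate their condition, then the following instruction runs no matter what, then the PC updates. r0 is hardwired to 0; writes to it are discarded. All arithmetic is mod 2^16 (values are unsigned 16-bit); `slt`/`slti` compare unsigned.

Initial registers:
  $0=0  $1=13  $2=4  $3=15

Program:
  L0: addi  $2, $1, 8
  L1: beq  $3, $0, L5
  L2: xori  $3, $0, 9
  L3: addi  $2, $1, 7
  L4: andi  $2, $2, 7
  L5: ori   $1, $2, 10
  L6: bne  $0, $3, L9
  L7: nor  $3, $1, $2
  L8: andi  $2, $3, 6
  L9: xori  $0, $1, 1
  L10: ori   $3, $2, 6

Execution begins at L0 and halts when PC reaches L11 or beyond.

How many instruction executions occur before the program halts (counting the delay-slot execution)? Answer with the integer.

PC=0  addi  $2, $1, 8        | $0=0 $1=13 $2=21 $3=15
PC=1  beq  $3, $0, L5        | $0=0 $1=13 $2=21 $3=15  [not taken]
PC=2  xori  $3, $0, 9        | $0=0 $1=13 $2=21 $3=9
PC=3  addi  $2, $1, 7        | $0=0 $1=13 $2=20 $3=9
PC=4  andi  $2, $2, 7        | $0=0 $1=13 $2=4 $3=9
PC=5  ori   $1, $2, 10       | $0=0 $1=14 $2=4 $3=9
PC=6  bne  $0, $3, L9        | $0=0 $1=14 $2=4 $3=9  [TAKEN]
PC=7  nor  $3, $1, $2        | $0=0 $1=14 $2=4 $3=65521
PC=9  xori  $0, $1, 1        | $0=0 $1=14 $2=4 $3=65521
PC=10 ori   $3, $2, 6        | $0=0 $1=14 $2=4 $3=6

10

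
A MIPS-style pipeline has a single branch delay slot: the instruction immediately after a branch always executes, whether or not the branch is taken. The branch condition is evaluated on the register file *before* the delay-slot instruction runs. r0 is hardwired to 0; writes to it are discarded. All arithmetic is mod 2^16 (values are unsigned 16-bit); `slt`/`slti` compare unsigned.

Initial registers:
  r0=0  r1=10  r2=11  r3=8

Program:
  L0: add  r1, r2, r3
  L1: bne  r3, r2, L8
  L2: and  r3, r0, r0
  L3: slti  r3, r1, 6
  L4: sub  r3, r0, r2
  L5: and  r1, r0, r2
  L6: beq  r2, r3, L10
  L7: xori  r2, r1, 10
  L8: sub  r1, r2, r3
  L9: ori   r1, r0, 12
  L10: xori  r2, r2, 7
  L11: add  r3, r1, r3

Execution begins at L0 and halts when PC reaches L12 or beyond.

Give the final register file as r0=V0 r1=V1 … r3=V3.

r0=0 r1=12 r2=12 r3=12

#0 add  r1, r2, r3 ; 0/19/11/8
#1 bne  r3, r2, L8 ; 0/19/11/8 ; →target
#2 and  r3, r0, r0 ; 0/19/11/0
#8 sub  r1, r2, r3 ; 0/11/11/0
#9 ori   r1, r0, 12 ; 0/12/11/0
#10 xori  r2, r2, 7 ; 0/12/12/0
#11 add  r3, r1, r3 ; 0/12/12/12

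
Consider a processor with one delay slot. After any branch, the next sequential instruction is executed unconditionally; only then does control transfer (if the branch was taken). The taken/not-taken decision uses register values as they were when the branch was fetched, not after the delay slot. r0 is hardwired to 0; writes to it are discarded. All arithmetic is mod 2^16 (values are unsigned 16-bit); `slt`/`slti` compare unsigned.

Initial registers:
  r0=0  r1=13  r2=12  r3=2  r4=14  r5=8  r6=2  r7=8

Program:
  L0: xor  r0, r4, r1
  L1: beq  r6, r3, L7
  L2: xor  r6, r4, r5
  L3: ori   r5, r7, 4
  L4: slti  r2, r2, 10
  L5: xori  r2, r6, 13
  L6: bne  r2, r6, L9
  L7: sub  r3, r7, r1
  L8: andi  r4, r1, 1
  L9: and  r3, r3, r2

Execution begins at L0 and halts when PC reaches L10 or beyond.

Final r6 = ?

6

PC=0  xor  r0, r4, r1        | r0=0 r1=13 r2=12 r3=2 r4=14 r5=8 r6=2 r7=8
PC=1  beq  r6, r3, L7        | r0=0 r1=13 r2=12 r3=2 r4=14 r5=8 r6=2 r7=8  [TAKEN]
PC=2  xor  r6, r4, r5        | r0=0 r1=13 r2=12 r3=2 r4=14 r5=8 r6=6 r7=8
PC=7  sub  r3, r7, r1        | r0=0 r1=13 r2=12 r3=65531 r4=14 r5=8 r6=6 r7=8
PC=8  andi  r4, r1, 1        | r0=0 r1=13 r2=12 r3=65531 r4=1 r5=8 r6=6 r7=8
PC=9  and  r3, r3, r2        | r0=0 r1=13 r2=12 r3=8 r4=1 r5=8 r6=6 r7=8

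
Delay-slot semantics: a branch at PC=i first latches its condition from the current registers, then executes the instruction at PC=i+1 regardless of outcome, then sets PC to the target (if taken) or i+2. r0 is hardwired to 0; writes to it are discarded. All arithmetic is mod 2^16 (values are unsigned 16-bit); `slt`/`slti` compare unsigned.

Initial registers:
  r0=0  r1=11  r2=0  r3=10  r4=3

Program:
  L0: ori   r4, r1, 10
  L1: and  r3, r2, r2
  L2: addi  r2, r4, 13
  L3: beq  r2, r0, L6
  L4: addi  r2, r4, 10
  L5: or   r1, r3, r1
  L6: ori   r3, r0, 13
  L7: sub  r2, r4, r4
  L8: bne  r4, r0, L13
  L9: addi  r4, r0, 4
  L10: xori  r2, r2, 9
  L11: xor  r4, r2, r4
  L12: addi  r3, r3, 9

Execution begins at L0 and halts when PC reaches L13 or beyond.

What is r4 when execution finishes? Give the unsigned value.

4

PC=0  ori   r4, r1, 10       | r0=0 r1=11 r2=0 r3=10 r4=11
PC=1  and  r3, r2, r2        | r0=0 r1=11 r2=0 r3=0 r4=11
PC=2  addi  r2, r4, 13       | r0=0 r1=11 r2=24 r3=0 r4=11
PC=3  beq  r2, r0, L6        | r0=0 r1=11 r2=24 r3=0 r4=11  [not taken]
PC=4  addi  r2, r4, 10       | r0=0 r1=11 r2=21 r3=0 r4=11
PC=5  or   r1, r3, r1        | r0=0 r1=11 r2=21 r3=0 r4=11
PC=6  ori   r3, r0, 13       | r0=0 r1=11 r2=21 r3=13 r4=11
PC=7  sub  r2, r4, r4        | r0=0 r1=11 r2=0 r3=13 r4=11
PC=8  bne  r4, r0, L13       | r0=0 r1=11 r2=0 r3=13 r4=11  [TAKEN]
PC=9  addi  r4, r0, 4        | r0=0 r1=11 r2=0 r3=13 r4=4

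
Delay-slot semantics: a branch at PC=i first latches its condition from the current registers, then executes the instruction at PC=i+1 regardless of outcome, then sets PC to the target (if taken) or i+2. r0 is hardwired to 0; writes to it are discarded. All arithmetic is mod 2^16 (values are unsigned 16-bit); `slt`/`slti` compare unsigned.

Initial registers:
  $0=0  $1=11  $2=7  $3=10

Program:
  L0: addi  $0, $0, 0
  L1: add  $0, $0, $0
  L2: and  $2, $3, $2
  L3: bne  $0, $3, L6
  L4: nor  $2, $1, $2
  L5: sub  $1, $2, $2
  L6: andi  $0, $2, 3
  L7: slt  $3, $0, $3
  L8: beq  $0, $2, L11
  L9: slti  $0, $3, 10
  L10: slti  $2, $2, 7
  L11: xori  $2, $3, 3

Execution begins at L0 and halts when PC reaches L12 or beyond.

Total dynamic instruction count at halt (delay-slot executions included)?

#0 addi  $0, $0, 0 ; 0/11/7/10
#1 add  $0, $0, $0 ; 0/11/7/10
#2 and  $2, $3, $2 ; 0/11/2/10
#3 bne  $0, $3, L6 ; 0/11/2/10 ; →target
#4 nor  $2, $1, $2 ; 0/11/65524/10
#6 andi  $0, $2, 3 ; 0/11/65524/10
#7 slt  $3, $0, $3 ; 0/11/65524/1
#8 beq  $0, $2, L11 ; 0/11/65524/1 ; →fallthru
#9 slti  $0, $3, 10 ; 0/11/65524/1
#10 slti  $2, $2, 7 ; 0/11/0/1
#11 xori  $2, $3, 3 ; 0/11/2/1

11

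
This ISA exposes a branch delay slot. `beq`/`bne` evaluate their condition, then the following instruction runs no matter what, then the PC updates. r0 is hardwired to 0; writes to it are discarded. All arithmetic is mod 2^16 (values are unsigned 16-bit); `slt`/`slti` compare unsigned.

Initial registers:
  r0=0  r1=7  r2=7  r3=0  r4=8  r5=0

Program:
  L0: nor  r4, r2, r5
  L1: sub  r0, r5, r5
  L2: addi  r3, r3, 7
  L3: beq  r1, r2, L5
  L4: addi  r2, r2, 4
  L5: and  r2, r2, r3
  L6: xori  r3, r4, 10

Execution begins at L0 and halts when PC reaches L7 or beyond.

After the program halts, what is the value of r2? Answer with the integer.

PC=0  nor  r4, r2, r5        | r0=0 r1=7 r2=7 r3=0 r4=65528 r5=0
PC=1  sub  r0, r5, r5        | r0=0 r1=7 r2=7 r3=0 r4=65528 r5=0
PC=2  addi  r3, r3, 7        | r0=0 r1=7 r2=7 r3=7 r4=65528 r5=0
PC=3  beq  r1, r2, L5        | r0=0 r1=7 r2=7 r3=7 r4=65528 r5=0  [TAKEN]
PC=4  addi  r2, r2, 4        | r0=0 r1=7 r2=11 r3=7 r4=65528 r5=0
PC=5  and  r2, r2, r3        | r0=0 r1=7 r2=3 r3=7 r4=65528 r5=0
PC=6  xori  r3, r4, 10       | r0=0 r1=7 r2=3 r3=65522 r4=65528 r5=0

3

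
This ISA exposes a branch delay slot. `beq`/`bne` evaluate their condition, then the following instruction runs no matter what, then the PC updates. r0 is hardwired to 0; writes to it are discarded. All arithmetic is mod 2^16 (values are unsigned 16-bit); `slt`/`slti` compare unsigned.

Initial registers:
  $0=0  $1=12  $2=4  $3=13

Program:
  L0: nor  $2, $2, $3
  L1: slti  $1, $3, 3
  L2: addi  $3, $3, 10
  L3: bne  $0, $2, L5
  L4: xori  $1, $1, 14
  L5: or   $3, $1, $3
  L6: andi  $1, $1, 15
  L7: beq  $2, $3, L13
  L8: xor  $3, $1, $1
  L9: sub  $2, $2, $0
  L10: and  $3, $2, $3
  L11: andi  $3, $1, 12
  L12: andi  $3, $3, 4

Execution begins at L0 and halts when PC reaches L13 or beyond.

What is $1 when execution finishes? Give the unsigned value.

PC=0  nor  $2, $2, $3        | $0=0 $1=12 $2=65522 $3=13
PC=1  slti  $1, $3, 3        | $0=0 $1=0 $2=65522 $3=13
PC=2  addi  $3, $3, 10       | $0=0 $1=0 $2=65522 $3=23
PC=3  bne  $0, $2, L5        | $0=0 $1=0 $2=65522 $3=23  [TAKEN]
PC=4  xori  $1, $1, 14       | $0=0 $1=14 $2=65522 $3=23
PC=5  or   $3, $1, $3        | $0=0 $1=14 $2=65522 $3=31
PC=6  andi  $1, $1, 15       | $0=0 $1=14 $2=65522 $3=31
PC=7  beq  $2, $3, L13       | $0=0 $1=14 $2=65522 $3=31  [not taken]
PC=8  xor  $3, $1, $1        | $0=0 $1=14 $2=65522 $3=0
PC=9  sub  $2, $2, $0        | $0=0 $1=14 $2=65522 $3=0
PC=10 and  $3, $2, $3        | $0=0 $1=14 $2=65522 $3=0
PC=11 andi  $3, $1, 12       | $0=0 $1=14 $2=65522 $3=12
PC=12 andi  $3, $3, 4        | $0=0 $1=14 $2=65522 $3=4

14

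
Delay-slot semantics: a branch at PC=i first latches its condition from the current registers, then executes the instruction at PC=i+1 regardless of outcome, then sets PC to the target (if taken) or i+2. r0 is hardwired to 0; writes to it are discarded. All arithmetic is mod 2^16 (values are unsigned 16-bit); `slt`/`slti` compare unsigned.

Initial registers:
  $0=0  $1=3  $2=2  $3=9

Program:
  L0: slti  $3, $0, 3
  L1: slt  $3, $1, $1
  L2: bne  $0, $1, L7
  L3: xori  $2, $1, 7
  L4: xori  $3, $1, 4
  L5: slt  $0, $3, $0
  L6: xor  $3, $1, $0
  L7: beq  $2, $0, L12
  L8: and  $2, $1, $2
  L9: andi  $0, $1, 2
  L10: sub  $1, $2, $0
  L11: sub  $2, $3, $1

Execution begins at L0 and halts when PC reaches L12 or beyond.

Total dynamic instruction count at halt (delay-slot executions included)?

9

[0] slti  $3, $0, 3  →  {$0:0, $1:3, $2:2, $3:1}
[1] slt  $3, $1, $1  →  {$0:0, $1:3, $2:2, $3:0}
[2] bne  $0, $1, L7  →  {$0:0, $1:3, $2:2, $3:0}  ⟨branch taken⟩
[3] xori  $2, $1, 7  →  {$0:0, $1:3, $2:4, $3:0}
[7] beq  $2, $0, L12  →  {$0:0, $1:3, $2:4, $3:0}  ⟨branch fallthrough⟩
[8] and  $2, $1, $2  →  {$0:0, $1:3, $2:0, $3:0}
[9] andi  $0, $1, 2  →  {$0:0, $1:3, $2:0, $3:0}
[10] sub  $1, $2, $0  →  {$0:0, $1:0, $2:0, $3:0}
[11] sub  $2, $3, $1  →  {$0:0, $1:0, $2:0, $3:0}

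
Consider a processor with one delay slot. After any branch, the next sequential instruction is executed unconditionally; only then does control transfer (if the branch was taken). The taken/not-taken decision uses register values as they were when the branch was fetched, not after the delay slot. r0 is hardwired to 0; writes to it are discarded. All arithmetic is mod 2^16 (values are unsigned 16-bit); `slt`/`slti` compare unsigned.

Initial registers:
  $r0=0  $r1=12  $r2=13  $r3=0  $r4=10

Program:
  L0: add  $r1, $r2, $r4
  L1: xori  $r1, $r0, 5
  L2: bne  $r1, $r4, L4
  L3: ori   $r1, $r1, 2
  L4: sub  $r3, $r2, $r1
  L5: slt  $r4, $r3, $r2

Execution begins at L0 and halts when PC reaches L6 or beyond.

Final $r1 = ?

7

[0] add  $r1, $r2, $r4  →  {$r0:0, $r1:23, $r2:13, $r3:0, $r4:10}
[1] xori  $r1, $r0, 5  →  {$r0:0, $r1:5, $r2:13, $r3:0, $r4:10}
[2] bne  $r1, $r4, L4  →  {$r0:0, $r1:5, $r2:13, $r3:0, $r4:10}  ⟨branch taken⟩
[3] ori   $r1, $r1, 2  →  {$r0:0, $r1:7, $r2:13, $r3:0, $r4:10}
[4] sub  $r3, $r2, $r1  →  {$r0:0, $r1:7, $r2:13, $r3:6, $r4:10}
[5] slt  $r4, $r3, $r2  →  {$r0:0, $r1:7, $r2:13, $r3:6, $r4:1}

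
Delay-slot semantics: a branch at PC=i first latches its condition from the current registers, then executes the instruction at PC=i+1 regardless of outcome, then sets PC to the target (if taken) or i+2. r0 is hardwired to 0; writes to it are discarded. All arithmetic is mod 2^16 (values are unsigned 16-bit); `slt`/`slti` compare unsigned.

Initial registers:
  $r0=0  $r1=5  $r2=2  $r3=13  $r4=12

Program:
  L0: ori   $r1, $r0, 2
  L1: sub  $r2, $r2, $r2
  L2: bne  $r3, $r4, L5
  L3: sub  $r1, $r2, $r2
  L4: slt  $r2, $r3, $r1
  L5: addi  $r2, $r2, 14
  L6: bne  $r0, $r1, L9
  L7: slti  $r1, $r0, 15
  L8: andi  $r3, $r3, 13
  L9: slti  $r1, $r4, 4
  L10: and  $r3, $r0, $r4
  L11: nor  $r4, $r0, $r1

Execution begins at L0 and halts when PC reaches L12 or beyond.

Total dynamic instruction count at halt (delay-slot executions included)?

  step pc=0: ori   $r1, $r0, 2  regs=(0,2,2,13,12)
  step pc=1: sub  $r2, $r2, $r2  regs=(0,2,0,13,12)
  step pc=2: bne  $r3, $r4, L5  cond=T  regs=(0,2,0,13,12)
  step pc=3: sub  $r1, $r2, $r2  regs=(0,0,0,13,12)
  step pc=5: addi  $r2, $r2, 14  regs=(0,0,14,13,12)
  step pc=6: bne  $r0, $r1, L9  cond=F  regs=(0,0,14,13,12)
  step pc=7: slti  $r1, $r0, 15  regs=(0,1,14,13,12)
  step pc=8: andi  $r3, $r3, 13  regs=(0,1,14,13,12)
  step pc=9: slti  $r1, $r4, 4  regs=(0,0,14,13,12)
  step pc=10: and  $r3, $r0, $r4  regs=(0,0,14,0,12)
  step pc=11: nor  $r4, $r0, $r1  regs=(0,0,14,0,65535)

11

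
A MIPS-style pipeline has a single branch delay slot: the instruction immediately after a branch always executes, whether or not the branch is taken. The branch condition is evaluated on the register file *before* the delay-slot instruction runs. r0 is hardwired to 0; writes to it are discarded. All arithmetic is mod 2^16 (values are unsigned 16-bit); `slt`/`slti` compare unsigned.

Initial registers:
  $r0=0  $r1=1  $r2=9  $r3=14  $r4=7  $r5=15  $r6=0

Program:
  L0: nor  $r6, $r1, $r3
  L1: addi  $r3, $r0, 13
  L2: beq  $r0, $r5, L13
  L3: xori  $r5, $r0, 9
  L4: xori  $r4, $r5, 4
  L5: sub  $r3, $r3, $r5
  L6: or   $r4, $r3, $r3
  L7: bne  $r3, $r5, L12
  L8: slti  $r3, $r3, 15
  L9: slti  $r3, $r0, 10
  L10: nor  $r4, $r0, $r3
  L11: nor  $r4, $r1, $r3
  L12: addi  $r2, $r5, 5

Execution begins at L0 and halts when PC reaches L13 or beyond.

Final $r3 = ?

PC=0  nor  $r6, $r1, $r3     | $r0=0 $r1=1 $r2=9 $r3=14 $r4=7 $r5=15 $r6=65520
PC=1  addi  $r3, $r0, 13     | $r0=0 $r1=1 $r2=9 $r3=13 $r4=7 $r5=15 $r6=65520
PC=2  beq  $r0, $r5, L13     | $r0=0 $r1=1 $r2=9 $r3=13 $r4=7 $r5=15 $r6=65520  [not taken]
PC=3  xori  $r5, $r0, 9      | $r0=0 $r1=1 $r2=9 $r3=13 $r4=7 $r5=9 $r6=65520
PC=4  xori  $r4, $r5, 4      | $r0=0 $r1=1 $r2=9 $r3=13 $r4=13 $r5=9 $r6=65520
PC=5  sub  $r3, $r3, $r5     | $r0=0 $r1=1 $r2=9 $r3=4 $r4=13 $r5=9 $r6=65520
PC=6  or   $r4, $r3, $r3     | $r0=0 $r1=1 $r2=9 $r3=4 $r4=4 $r5=9 $r6=65520
PC=7  bne  $r3, $r5, L12     | $r0=0 $r1=1 $r2=9 $r3=4 $r4=4 $r5=9 $r6=65520  [TAKEN]
PC=8  slti  $r3, $r3, 15     | $r0=0 $r1=1 $r2=9 $r3=1 $r4=4 $r5=9 $r6=65520
PC=12 addi  $r2, $r5, 5      | $r0=0 $r1=1 $r2=14 $r3=1 $r4=4 $r5=9 $r6=65520

1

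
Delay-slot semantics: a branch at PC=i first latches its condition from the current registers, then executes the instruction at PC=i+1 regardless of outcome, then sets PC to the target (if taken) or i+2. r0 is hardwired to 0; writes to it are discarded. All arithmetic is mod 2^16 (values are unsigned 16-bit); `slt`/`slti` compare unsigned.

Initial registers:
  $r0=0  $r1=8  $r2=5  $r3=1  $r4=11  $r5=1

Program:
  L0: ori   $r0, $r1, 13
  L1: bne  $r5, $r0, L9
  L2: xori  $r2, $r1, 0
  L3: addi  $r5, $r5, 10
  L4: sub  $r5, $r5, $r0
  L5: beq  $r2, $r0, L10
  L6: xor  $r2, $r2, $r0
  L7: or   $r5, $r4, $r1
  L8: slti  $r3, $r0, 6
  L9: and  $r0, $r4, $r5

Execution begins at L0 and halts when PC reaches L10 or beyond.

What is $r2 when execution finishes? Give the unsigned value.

#0 ori   $r0, $r1, 13 ; 0/8/5/1/11/1
#1 bne  $r5, $r0, L9 ; 0/8/5/1/11/1 ; →target
#2 xori  $r2, $r1, 0 ; 0/8/8/1/11/1
#9 and  $r0, $r4, $r5 ; 0/8/8/1/11/1

8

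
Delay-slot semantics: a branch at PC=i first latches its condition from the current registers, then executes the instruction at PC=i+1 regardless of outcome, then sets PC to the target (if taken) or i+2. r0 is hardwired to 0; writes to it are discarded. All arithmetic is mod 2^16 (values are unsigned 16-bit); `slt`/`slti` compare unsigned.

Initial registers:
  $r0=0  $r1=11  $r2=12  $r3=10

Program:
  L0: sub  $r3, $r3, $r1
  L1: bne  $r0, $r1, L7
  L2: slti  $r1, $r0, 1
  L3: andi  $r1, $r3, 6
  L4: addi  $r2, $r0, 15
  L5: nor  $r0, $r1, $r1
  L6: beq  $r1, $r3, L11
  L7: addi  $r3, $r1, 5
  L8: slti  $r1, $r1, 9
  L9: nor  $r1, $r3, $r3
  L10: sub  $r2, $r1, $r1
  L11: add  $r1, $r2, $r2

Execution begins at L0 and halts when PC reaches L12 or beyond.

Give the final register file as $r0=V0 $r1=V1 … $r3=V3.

$r0=0 $r1=0 $r2=0 $r3=6

PC=0  sub  $r3, $r3, $r1     | $r0=0 $r1=11 $r2=12 $r3=65535
PC=1  bne  $r0, $r1, L7      | $r0=0 $r1=11 $r2=12 $r3=65535  [TAKEN]
PC=2  slti  $r1, $r0, 1      | $r0=0 $r1=1 $r2=12 $r3=65535
PC=7  addi  $r3, $r1, 5      | $r0=0 $r1=1 $r2=12 $r3=6
PC=8  slti  $r1, $r1, 9      | $r0=0 $r1=1 $r2=12 $r3=6
PC=9  nor  $r1, $r3, $r3     | $r0=0 $r1=65529 $r2=12 $r3=6
PC=10 sub  $r2, $r1, $r1     | $r0=0 $r1=65529 $r2=0 $r3=6
PC=11 add  $r1, $r2, $r2     | $r0=0 $r1=0 $r2=0 $r3=6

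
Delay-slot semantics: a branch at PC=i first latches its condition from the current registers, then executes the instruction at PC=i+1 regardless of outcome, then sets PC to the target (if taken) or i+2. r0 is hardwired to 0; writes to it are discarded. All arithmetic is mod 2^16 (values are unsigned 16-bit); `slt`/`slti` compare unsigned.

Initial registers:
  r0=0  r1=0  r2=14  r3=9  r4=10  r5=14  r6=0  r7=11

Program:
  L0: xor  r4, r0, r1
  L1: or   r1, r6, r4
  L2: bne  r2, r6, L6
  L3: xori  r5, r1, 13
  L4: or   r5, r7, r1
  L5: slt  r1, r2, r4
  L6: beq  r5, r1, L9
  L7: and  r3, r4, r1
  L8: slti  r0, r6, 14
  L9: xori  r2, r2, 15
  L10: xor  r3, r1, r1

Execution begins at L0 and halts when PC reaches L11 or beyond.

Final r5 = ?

#0 xor  r4, r0, r1 ; 0/0/14/9/0/14/0/11
#1 or   r1, r6, r4 ; 0/0/14/9/0/14/0/11
#2 bne  r2, r6, L6 ; 0/0/14/9/0/14/0/11 ; →target
#3 xori  r5, r1, 13 ; 0/0/14/9/0/13/0/11
#6 beq  r5, r1, L9 ; 0/0/14/9/0/13/0/11 ; →fallthru
#7 and  r3, r4, r1 ; 0/0/14/0/0/13/0/11
#8 slti  r0, r6, 14 ; 0/0/14/0/0/13/0/11
#9 xori  r2, r2, 15 ; 0/0/1/0/0/13/0/11
#10 xor  r3, r1, r1 ; 0/0/1/0/0/13/0/11

13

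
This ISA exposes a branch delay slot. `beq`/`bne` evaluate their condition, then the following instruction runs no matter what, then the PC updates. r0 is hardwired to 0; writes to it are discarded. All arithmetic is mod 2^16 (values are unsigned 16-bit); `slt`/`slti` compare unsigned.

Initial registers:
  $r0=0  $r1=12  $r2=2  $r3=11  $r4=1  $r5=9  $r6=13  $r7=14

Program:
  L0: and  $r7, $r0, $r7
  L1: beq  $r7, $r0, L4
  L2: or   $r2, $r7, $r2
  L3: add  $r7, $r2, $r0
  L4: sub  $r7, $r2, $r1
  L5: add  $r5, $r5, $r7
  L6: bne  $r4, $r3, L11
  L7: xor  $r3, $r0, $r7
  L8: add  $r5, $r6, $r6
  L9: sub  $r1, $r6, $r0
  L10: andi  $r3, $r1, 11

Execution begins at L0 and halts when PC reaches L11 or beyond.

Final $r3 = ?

#0 and  $r7, $r0, $r7 ; 0/12/2/11/1/9/13/0
#1 beq  $r7, $r0, L4 ; 0/12/2/11/1/9/13/0 ; →target
#2 or   $r2, $r7, $r2 ; 0/12/2/11/1/9/13/0
#4 sub  $r7, $r2, $r1 ; 0/12/2/11/1/9/13/65526
#5 add  $r5, $r5, $r7 ; 0/12/2/11/1/65535/13/65526
#6 bne  $r4, $r3, L11 ; 0/12/2/11/1/65535/13/65526 ; →target
#7 xor  $r3, $r0, $r7 ; 0/12/2/65526/1/65535/13/65526

65526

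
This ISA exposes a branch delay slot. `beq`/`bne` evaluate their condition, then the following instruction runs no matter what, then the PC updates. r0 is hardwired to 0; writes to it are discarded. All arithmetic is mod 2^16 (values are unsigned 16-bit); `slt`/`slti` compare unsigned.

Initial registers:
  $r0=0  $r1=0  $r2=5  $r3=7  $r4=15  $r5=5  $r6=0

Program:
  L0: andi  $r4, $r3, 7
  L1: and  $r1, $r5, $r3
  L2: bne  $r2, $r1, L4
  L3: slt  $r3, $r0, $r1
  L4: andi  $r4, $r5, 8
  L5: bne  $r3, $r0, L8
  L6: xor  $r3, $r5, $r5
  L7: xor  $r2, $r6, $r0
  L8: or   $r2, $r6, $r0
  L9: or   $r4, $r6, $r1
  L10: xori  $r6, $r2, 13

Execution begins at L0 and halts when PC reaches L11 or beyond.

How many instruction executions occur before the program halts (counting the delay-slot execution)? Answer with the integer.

#0 andi  $r4, $r3, 7 ; 0/0/5/7/7/5/0
#1 and  $r1, $r5, $r3 ; 0/5/5/7/7/5/0
#2 bne  $r2, $r1, L4 ; 0/5/5/7/7/5/0 ; →fallthru
#3 slt  $r3, $r0, $r1 ; 0/5/5/1/7/5/0
#4 andi  $r4, $r5, 8 ; 0/5/5/1/0/5/0
#5 bne  $r3, $r0, L8 ; 0/5/5/1/0/5/0 ; →target
#6 xor  $r3, $r5, $r5 ; 0/5/5/0/0/5/0
#8 or   $r2, $r6, $r0 ; 0/5/0/0/0/5/0
#9 or   $r4, $r6, $r1 ; 0/5/0/0/5/5/0
#10 xori  $r6, $r2, 13 ; 0/5/0/0/5/5/13

10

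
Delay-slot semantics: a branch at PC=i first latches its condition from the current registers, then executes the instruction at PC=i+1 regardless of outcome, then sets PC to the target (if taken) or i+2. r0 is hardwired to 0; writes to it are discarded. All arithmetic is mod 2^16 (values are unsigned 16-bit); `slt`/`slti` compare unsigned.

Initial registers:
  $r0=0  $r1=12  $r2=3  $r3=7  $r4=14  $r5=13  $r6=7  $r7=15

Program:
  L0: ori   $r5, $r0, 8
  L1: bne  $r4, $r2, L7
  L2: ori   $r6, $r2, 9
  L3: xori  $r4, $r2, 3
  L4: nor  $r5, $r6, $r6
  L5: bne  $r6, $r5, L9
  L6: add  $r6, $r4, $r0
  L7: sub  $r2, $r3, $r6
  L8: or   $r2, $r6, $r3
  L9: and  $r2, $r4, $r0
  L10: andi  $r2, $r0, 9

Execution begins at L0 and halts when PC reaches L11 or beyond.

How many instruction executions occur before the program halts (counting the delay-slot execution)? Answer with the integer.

7

  step pc=0: ori   $r5, $r0, 8  regs=(0,12,3,7,14,8,7,15)
  step pc=1: bne  $r4, $r2, L7  cond=T  regs=(0,12,3,7,14,8,7,15)
  step pc=2: ori   $r6, $r2, 9  regs=(0,12,3,7,14,8,11,15)
  step pc=7: sub  $r2, $r3, $r6  regs=(0,12,65532,7,14,8,11,15)
  step pc=8: or   $r2, $r6, $r3  regs=(0,12,15,7,14,8,11,15)
  step pc=9: and  $r2, $r4, $r0  regs=(0,12,0,7,14,8,11,15)
  step pc=10: andi  $r2, $r0, 9  regs=(0,12,0,7,14,8,11,15)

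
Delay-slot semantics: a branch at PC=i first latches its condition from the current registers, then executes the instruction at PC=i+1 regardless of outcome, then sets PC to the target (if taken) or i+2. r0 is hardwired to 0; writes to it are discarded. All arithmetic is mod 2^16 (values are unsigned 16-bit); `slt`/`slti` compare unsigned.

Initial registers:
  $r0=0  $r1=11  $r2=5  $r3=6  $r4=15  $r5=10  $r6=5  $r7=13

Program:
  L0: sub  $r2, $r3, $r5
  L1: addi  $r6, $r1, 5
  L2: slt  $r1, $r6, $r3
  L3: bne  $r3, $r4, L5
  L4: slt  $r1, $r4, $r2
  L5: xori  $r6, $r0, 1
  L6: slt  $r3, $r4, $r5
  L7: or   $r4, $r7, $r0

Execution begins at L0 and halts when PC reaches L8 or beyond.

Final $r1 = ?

[0] sub  $r2, $r3, $r5  →  {$r0:0, $r1:11, $r2:65532, $r3:6, $r4:15, $r5:10, $r6:5, $r7:13}
[1] addi  $r6, $r1, 5  →  {$r0:0, $r1:11, $r2:65532, $r3:6, $r4:15, $r5:10, $r6:16, $r7:13}
[2] slt  $r1, $r6, $r3  →  {$r0:0, $r1:0, $r2:65532, $r3:6, $r4:15, $r5:10, $r6:16, $r7:13}
[3] bne  $r3, $r4, L5  →  {$r0:0, $r1:0, $r2:65532, $r3:6, $r4:15, $r5:10, $r6:16, $r7:13}  ⟨branch taken⟩
[4] slt  $r1, $r4, $r2  →  {$r0:0, $r1:1, $r2:65532, $r3:6, $r4:15, $r5:10, $r6:16, $r7:13}
[5] xori  $r6, $r0, 1  →  {$r0:0, $r1:1, $r2:65532, $r3:6, $r4:15, $r5:10, $r6:1, $r7:13}
[6] slt  $r3, $r4, $r5  →  {$r0:0, $r1:1, $r2:65532, $r3:0, $r4:15, $r5:10, $r6:1, $r7:13}
[7] or   $r4, $r7, $r0  →  {$r0:0, $r1:1, $r2:65532, $r3:0, $r4:13, $r5:10, $r6:1, $r7:13}

1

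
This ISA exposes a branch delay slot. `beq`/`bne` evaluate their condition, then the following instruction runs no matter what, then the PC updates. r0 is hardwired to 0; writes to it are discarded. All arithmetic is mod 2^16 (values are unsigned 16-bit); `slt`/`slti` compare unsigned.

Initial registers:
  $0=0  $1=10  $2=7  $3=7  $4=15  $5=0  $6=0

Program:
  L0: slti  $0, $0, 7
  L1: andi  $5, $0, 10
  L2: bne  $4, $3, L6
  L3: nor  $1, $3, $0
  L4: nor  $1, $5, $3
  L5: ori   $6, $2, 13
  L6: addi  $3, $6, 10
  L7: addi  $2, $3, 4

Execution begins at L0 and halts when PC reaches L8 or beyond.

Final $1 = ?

65528

PC=0  slti  $0, $0, 7        | $0=0 $1=10 $2=7 $3=7 $4=15 $5=0 $6=0
PC=1  andi  $5, $0, 10       | $0=0 $1=10 $2=7 $3=7 $4=15 $5=0 $6=0
PC=2  bne  $4, $3, L6        | $0=0 $1=10 $2=7 $3=7 $4=15 $5=0 $6=0  [TAKEN]
PC=3  nor  $1, $3, $0        | $0=0 $1=65528 $2=7 $3=7 $4=15 $5=0 $6=0
PC=6  addi  $3, $6, 10       | $0=0 $1=65528 $2=7 $3=10 $4=15 $5=0 $6=0
PC=7  addi  $2, $3, 4        | $0=0 $1=65528 $2=14 $3=10 $4=15 $5=0 $6=0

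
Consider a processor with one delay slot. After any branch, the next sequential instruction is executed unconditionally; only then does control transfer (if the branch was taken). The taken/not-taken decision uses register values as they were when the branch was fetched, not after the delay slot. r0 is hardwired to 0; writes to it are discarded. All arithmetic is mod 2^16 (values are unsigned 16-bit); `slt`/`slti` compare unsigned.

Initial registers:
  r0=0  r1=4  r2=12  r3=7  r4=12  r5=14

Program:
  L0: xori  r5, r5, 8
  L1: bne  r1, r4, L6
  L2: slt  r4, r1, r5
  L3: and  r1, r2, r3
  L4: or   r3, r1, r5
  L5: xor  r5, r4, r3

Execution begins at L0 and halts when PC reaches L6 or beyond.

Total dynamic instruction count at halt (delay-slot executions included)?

3

PC=0  xori  r5, r5, 8        | r0=0 r1=4 r2=12 r3=7 r4=12 r5=6
PC=1  bne  r1, r4, L6        | r0=0 r1=4 r2=12 r3=7 r4=12 r5=6  [TAKEN]
PC=2  slt  r4, r1, r5        | r0=0 r1=4 r2=12 r3=7 r4=1 r5=6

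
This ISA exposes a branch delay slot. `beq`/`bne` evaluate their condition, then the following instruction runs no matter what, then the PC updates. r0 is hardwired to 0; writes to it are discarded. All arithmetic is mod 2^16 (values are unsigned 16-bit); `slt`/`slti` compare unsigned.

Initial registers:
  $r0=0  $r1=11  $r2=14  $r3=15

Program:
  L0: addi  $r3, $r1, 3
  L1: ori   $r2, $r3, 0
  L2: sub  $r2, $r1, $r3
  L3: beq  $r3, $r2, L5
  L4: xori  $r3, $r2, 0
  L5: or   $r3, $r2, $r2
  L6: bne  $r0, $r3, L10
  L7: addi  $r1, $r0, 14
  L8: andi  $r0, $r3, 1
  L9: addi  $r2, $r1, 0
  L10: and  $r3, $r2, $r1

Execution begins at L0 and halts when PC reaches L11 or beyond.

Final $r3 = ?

PC=0  addi  $r3, $r1, 3      | $r0=0 $r1=11 $r2=14 $r3=14
PC=1  ori   $r2, $r3, 0      | $r0=0 $r1=11 $r2=14 $r3=14
PC=2  sub  $r2, $r1, $r3     | $r0=0 $r1=11 $r2=65533 $r3=14
PC=3  beq  $r3, $r2, L5      | $r0=0 $r1=11 $r2=65533 $r3=14  [not taken]
PC=4  xori  $r3, $r2, 0      | $r0=0 $r1=11 $r2=65533 $r3=65533
PC=5  or   $r3, $r2, $r2     | $r0=0 $r1=11 $r2=65533 $r3=65533
PC=6  bne  $r0, $r3, L10     | $r0=0 $r1=11 $r2=65533 $r3=65533  [TAKEN]
PC=7  addi  $r1, $r0, 14     | $r0=0 $r1=14 $r2=65533 $r3=65533
PC=10 and  $r3, $r2, $r1     | $r0=0 $r1=14 $r2=65533 $r3=12

12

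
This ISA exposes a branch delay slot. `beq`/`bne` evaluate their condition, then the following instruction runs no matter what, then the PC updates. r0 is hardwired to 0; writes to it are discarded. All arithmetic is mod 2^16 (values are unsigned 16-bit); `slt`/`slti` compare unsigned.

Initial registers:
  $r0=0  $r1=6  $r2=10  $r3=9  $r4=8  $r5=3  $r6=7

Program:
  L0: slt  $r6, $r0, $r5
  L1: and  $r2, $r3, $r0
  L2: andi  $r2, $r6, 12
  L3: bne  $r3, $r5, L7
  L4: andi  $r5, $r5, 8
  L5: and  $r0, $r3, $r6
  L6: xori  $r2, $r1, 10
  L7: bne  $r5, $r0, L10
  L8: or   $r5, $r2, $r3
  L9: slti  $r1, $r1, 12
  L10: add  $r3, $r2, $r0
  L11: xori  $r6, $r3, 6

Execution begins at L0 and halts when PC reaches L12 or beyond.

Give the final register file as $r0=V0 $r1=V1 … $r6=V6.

PC=0  slt  $r6, $r0, $r5     | $r0=0 $r1=6 $r2=10 $r3=9 $r4=8 $r5=3 $r6=1
PC=1  and  $r2, $r3, $r0     | $r0=0 $r1=6 $r2=0 $r3=9 $r4=8 $r5=3 $r6=1
PC=2  andi  $r2, $r6, 12     | $r0=0 $r1=6 $r2=0 $r3=9 $r4=8 $r5=3 $r6=1
PC=3  bne  $r3, $r5, L7      | $r0=0 $r1=6 $r2=0 $r3=9 $r4=8 $r5=3 $r6=1  [TAKEN]
PC=4  andi  $r5, $r5, 8      | $r0=0 $r1=6 $r2=0 $r3=9 $r4=8 $r5=0 $r6=1
PC=7  bne  $r5, $r0, L10     | $r0=0 $r1=6 $r2=0 $r3=9 $r4=8 $r5=0 $r6=1  [not taken]
PC=8  or   $r5, $r2, $r3     | $r0=0 $r1=6 $r2=0 $r3=9 $r4=8 $r5=9 $r6=1
PC=9  slti  $r1, $r1, 12     | $r0=0 $r1=1 $r2=0 $r3=9 $r4=8 $r5=9 $r6=1
PC=10 add  $r3, $r2, $r0     | $r0=0 $r1=1 $r2=0 $r3=0 $r4=8 $r5=9 $r6=1
PC=11 xori  $r6, $r3, 6      | $r0=0 $r1=1 $r2=0 $r3=0 $r4=8 $r5=9 $r6=6

$r0=0 $r1=1 $r2=0 $r3=0 $r4=8 $r5=9 $r6=6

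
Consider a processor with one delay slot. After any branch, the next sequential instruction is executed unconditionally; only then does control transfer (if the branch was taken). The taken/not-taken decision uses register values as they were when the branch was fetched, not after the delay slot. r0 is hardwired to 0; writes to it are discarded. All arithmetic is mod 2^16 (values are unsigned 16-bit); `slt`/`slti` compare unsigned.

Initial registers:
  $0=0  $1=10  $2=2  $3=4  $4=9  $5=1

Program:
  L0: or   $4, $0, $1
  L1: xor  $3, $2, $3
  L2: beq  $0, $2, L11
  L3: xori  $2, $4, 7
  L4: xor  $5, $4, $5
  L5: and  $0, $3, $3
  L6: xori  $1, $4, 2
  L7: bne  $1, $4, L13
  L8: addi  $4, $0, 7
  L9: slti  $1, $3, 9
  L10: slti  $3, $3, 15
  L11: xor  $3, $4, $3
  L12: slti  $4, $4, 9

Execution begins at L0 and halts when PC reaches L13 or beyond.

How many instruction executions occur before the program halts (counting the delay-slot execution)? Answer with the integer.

[0] or   $4, $0, $1  →  {$0:0, $1:10, $2:2, $3:4, $4:10, $5:1}
[1] xor  $3, $2, $3  →  {$0:0, $1:10, $2:2, $3:6, $4:10, $5:1}
[2] beq  $0, $2, L11  →  {$0:0, $1:10, $2:2, $3:6, $4:10, $5:1}  ⟨branch fallthrough⟩
[3] xori  $2, $4, 7  →  {$0:0, $1:10, $2:13, $3:6, $4:10, $5:1}
[4] xor  $5, $4, $5  →  {$0:0, $1:10, $2:13, $3:6, $4:10, $5:11}
[5] and  $0, $3, $3  →  {$0:0, $1:10, $2:13, $3:6, $4:10, $5:11}
[6] xori  $1, $4, 2  →  {$0:0, $1:8, $2:13, $3:6, $4:10, $5:11}
[7] bne  $1, $4, L13  →  {$0:0, $1:8, $2:13, $3:6, $4:10, $5:11}  ⟨branch taken⟩
[8] addi  $4, $0, 7  →  {$0:0, $1:8, $2:13, $3:6, $4:7, $5:11}

9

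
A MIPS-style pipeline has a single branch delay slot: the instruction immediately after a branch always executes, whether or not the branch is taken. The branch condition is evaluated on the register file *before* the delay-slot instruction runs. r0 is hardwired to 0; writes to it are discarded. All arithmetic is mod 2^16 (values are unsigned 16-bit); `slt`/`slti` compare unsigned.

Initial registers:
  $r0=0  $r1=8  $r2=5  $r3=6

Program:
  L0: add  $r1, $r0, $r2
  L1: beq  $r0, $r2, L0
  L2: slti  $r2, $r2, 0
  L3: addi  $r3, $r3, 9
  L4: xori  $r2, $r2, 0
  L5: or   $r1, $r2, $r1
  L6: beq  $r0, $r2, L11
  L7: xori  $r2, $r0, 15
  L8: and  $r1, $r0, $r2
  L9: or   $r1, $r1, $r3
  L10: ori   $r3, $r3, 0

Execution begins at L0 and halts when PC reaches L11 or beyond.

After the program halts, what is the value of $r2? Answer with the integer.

15

PC=0  add  $r1, $r0, $r2     | $r0=0 $r1=5 $r2=5 $r3=6
PC=1  beq  $r0, $r2, L0      | $r0=0 $r1=5 $r2=5 $r3=6  [not taken]
PC=2  slti  $r2, $r2, 0      | $r0=0 $r1=5 $r2=0 $r3=6
PC=3  addi  $r3, $r3, 9      | $r0=0 $r1=5 $r2=0 $r3=15
PC=4  xori  $r2, $r2, 0      | $r0=0 $r1=5 $r2=0 $r3=15
PC=5  or   $r1, $r2, $r1     | $r0=0 $r1=5 $r2=0 $r3=15
PC=6  beq  $r0, $r2, L11     | $r0=0 $r1=5 $r2=0 $r3=15  [TAKEN]
PC=7  xori  $r2, $r0, 15     | $r0=0 $r1=5 $r2=15 $r3=15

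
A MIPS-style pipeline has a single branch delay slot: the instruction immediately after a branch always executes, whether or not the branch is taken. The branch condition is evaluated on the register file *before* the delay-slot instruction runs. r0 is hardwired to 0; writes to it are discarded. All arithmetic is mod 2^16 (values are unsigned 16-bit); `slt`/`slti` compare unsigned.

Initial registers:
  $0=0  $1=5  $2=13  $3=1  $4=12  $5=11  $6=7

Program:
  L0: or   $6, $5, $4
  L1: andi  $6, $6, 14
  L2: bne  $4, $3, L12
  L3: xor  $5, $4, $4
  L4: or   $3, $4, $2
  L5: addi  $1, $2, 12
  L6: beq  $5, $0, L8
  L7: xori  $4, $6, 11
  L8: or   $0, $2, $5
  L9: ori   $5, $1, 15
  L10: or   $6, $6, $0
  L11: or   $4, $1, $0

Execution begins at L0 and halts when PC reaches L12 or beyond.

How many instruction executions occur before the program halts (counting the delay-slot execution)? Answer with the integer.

  step pc=0: or   $6, $5, $4  regs=(0,5,13,1,12,11,15)
  step pc=1: andi  $6, $6, 14  regs=(0,5,13,1,12,11,14)
  step pc=2: bne  $4, $3, L12  cond=T  regs=(0,5,13,1,12,11,14)
  step pc=3: xor  $5, $4, $4  regs=(0,5,13,1,12,0,14)

4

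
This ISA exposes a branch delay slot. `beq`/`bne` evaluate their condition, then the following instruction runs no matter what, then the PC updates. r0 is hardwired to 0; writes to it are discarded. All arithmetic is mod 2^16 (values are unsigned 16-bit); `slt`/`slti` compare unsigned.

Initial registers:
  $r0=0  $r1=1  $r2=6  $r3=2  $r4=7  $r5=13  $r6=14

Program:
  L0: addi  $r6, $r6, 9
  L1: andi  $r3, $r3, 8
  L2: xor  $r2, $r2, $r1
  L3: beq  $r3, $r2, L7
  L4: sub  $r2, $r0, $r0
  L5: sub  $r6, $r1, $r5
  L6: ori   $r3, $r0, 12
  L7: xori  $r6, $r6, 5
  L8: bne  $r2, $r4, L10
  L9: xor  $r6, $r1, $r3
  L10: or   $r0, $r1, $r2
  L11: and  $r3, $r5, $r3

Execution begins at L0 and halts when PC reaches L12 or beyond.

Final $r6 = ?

  step pc=0: addi  $r6, $r6, 9  regs=(0,1,6,2,7,13,23)
  step pc=1: andi  $r3, $r3, 8  regs=(0,1,6,0,7,13,23)
  step pc=2: xor  $r2, $r2, $r1  regs=(0,1,7,0,7,13,23)
  step pc=3: beq  $r3, $r2, L7  cond=F  regs=(0,1,7,0,7,13,23)
  step pc=4: sub  $r2, $r0, $r0  regs=(0,1,0,0,7,13,23)
  step pc=5: sub  $r6, $r1, $r5  regs=(0,1,0,0,7,13,65524)
  step pc=6: ori   $r3, $r0, 12  regs=(0,1,0,12,7,13,65524)
  step pc=7: xori  $r6, $r6, 5  regs=(0,1,0,12,7,13,65521)
  step pc=8: bne  $r2, $r4, L10  cond=T  regs=(0,1,0,12,7,13,65521)
  step pc=9: xor  $r6, $r1, $r3  regs=(0,1,0,12,7,13,13)
  step pc=10: or   $r0, $r1, $r2  regs=(0,1,0,12,7,13,13)
  step pc=11: and  $r3, $r5, $r3  regs=(0,1,0,12,7,13,13)

13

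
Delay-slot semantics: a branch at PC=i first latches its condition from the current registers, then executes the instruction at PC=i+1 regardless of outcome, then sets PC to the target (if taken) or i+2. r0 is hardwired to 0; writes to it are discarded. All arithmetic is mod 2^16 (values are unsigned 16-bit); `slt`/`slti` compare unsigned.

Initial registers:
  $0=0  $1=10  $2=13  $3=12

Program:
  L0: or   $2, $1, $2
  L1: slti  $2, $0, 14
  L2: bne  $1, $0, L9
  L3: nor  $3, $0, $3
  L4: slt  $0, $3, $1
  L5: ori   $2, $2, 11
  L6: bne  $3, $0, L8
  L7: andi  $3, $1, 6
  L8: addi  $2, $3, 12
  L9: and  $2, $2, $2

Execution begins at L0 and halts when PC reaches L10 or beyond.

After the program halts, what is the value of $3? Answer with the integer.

[0] or   $2, $1, $2  →  {$0:0, $1:10, $2:15, $3:12}
[1] slti  $2, $0, 14  →  {$0:0, $1:10, $2:1, $3:12}
[2] bne  $1, $0, L9  →  {$0:0, $1:10, $2:1, $3:12}  ⟨branch taken⟩
[3] nor  $3, $0, $3  →  {$0:0, $1:10, $2:1, $3:65523}
[9] and  $2, $2, $2  →  {$0:0, $1:10, $2:1, $3:65523}

65523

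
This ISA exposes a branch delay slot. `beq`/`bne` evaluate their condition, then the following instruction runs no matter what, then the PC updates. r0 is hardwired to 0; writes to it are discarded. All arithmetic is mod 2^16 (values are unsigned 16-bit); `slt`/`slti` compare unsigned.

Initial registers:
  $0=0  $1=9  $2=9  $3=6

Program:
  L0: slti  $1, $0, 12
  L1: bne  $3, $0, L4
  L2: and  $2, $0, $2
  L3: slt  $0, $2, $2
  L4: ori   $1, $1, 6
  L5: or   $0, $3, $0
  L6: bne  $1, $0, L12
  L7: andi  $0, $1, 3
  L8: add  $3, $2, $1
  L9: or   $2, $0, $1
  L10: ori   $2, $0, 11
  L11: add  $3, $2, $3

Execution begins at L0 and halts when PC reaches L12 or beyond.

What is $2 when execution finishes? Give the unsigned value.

0

#0 slti  $1, $0, 12 ; 0/1/9/6
#1 bne  $3, $0, L4 ; 0/1/9/6 ; →target
#2 and  $2, $0, $2 ; 0/1/0/6
#4 ori   $1, $1, 6 ; 0/7/0/6
#5 or   $0, $3, $0 ; 0/7/0/6
#6 bne  $1, $0, L12 ; 0/7/0/6 ; →target
#7 andi  $0, $1, 3 ; 0/7/0/6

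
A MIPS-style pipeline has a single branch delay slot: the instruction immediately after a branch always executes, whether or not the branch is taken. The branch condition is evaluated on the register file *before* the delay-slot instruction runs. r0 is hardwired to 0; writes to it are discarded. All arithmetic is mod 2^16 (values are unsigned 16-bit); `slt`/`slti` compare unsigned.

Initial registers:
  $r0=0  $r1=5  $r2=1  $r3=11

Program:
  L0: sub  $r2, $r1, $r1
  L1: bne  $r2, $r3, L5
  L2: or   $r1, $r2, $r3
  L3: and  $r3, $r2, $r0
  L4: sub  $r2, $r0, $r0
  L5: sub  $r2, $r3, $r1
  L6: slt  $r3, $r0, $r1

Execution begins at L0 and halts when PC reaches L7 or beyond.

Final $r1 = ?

[0] sub  $r2, $r1, $r1  →  {$r0:0, $r1:5, $r2:0, $r3:11}
[1] bne  $r2, $r3, L5  →  {$r0:0, $r1:5, $r2:0, $r3:11}  ⟨branch taken⟩
[2] or   $r1, $r2, $r3  →  {$r0:0, $r1:11, $r2:0, $r3:11}
[5] sub  $r2, $r3, $r1  →  {$r0:0, $r1:11, $r2:0, $r3:11}
[6] slt  $r3, $r0, $r1  →  {$r0:0, $r1:11, $r2:0, $r3:1}

11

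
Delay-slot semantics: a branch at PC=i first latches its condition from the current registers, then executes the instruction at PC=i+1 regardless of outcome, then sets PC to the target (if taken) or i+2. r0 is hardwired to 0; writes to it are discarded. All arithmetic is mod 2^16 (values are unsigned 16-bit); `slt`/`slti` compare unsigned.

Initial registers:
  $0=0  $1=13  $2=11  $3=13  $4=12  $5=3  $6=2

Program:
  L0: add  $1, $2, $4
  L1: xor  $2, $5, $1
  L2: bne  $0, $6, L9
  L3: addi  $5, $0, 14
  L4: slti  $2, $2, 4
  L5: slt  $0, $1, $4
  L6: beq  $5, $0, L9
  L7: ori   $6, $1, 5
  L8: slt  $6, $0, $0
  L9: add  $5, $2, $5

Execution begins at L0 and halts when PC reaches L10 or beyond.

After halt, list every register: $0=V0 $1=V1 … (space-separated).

$0=0 $1=23 $2=20 $3=13 $4=12 $5=34 $6=2

[0] add  $1, $2, $4  →  {$0:0, $1:23, $2:11, $3:13, $4:12, $5:3, $6:2}
[1] xor  $2, $5, $1  →  {$0:0, $1:23, $2:20, $3:13, $4:12, $5:3, $6:2}
[2] bne  $0, $6, L9  →  {$0:0, $1:23, $2:20, $3:13, $4:12, $5:3, $6:2}  ⟨branch taken⟩
[3] addi  $5, $0, 14  →  {$0:0, $1:23, $2:20, $3:13, $4:12, $5:14, $6:2}
[9] add  $5, $2, $5  →  {$0:0, $1:23, $2:20, $3:13, $4:12, $5:34, $6:2}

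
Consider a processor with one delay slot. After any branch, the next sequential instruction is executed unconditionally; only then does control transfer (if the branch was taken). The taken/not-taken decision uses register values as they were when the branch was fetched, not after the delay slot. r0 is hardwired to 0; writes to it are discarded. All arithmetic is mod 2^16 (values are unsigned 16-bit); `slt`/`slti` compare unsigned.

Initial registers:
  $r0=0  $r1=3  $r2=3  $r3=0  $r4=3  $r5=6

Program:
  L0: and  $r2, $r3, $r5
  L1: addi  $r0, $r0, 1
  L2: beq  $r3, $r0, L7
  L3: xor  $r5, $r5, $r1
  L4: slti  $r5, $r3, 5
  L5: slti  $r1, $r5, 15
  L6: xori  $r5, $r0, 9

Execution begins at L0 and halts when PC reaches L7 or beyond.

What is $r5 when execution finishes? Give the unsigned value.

  step pc=0: and  $r2, $r3, $r5  regs=(0,3,0,0,3,6)
  step pc=1: addi  $r0, $r0, 1  regs=(0,3,0,0,3,6)
  step pc=2: beq  $r3, $r0, L7  cond=T  regs=(0,3,0,0,3,6)
  step pc=3: xor  $r5, $r5, $r1  regs=(0,3,0,0,3,5)

5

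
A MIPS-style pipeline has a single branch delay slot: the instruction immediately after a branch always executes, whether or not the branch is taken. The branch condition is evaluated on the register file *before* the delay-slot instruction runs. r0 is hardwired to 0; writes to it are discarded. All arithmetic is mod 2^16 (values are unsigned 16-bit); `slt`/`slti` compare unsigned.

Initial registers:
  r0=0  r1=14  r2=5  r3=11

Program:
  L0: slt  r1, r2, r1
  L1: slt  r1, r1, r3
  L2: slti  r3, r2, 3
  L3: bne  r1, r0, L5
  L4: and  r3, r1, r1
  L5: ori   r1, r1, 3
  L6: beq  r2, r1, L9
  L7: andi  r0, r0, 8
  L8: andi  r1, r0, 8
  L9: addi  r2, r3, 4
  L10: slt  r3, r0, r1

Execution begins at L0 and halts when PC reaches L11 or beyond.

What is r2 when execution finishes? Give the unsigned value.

5

[0] slt  r1, r2, r1  →  {r0:0, r1:1, r2:5, r3:11}
[1] slt  r1, r1, r3  →  {r0:0, r1:1, r2:5, r3:11}
[2] slti  r3, r2, 3  →  {r0:0, r1:1, r2:5, r3:0}
[3] bne  r1, r0, L5  →  {r0:0, r1:1, r2:5, r3:0}  ⟨branch taken⟩
[4] and  r3, r1, r1  →  {r0:0, r1:1, r2:5, r3:1}
[5] ori   r1, r1, 3  →  {r0:0, r1:3, r2:5, r3:1}
[6] beq  r2, r1, L9  →  {r0:0, r1:3, r2:5, r3:1}  ⟨branch fallthrough⟩
[7] andi  r0, r0, 8  →  {r0:0, r1:3, r2:5, r3:1}
[8] andi  r1, r0, 8  →  {r0:0, r1:0, r2:5, r3:1}
[9] addi  r2, r3, 4  →  {r0:0, r1:0, r2:5, r3:1}
[10] slt  r3, r0, r1  →  {r0:0, r1:0, r2:5, r3:0}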